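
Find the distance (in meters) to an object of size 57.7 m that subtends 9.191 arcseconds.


D = size / theta_rad, theta_rad = 9.191 * pi/(180*3600) = 4.456e-05, D = 1.295e+06

1.295e+06 m


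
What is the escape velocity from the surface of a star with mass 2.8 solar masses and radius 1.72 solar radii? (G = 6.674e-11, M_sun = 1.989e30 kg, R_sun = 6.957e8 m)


M = 2.8 * 1.989e30 kg = 5.5692e+30 kg; R = 1.72 * 6.957e8 m = 1.196604e+09 m. v_esc = sqrt(2GM/R) = sqrt(2 * 6.674e-11 * 5.5692e+30 / 1.196604e+09) = 788187.0246

788187.0246 m/s


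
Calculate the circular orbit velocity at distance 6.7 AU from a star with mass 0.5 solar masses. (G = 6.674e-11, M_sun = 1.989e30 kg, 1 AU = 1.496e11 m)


v = sqrt(GM/r) = sqrt(6.674e-11 * 9.945e+29 / 1.002e+12) = 8137.5243

8137.5243 m/s


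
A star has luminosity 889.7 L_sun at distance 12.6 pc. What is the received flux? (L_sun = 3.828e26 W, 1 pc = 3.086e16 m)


F = L / (4*pi*d^2) = 3.406e+29 / (4*pi*(3.888e+17)^2) = 1.793e-07

1.793e-07 W/m^2


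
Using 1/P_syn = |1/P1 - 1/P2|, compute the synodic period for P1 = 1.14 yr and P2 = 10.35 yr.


1/P_syn = |1/P1 - 1/P2| = |1/1.14 - 1/10.35| => P_syn = 1.2811

1.2811 years


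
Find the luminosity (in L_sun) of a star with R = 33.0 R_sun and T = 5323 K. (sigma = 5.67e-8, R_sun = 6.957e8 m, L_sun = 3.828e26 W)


R = 33.0 * 6.957e8 m = 2.29581e+10 m. L = 4*pi*R^2*sigma*T^4 = 4*pi*(2.29581e+10)^2 * 5.67e-8 * 5323^4 = 3.01502331e+29 W. L/L_sun = 3.01502331e+29 / 3.828e26 = 787.6236

787.6236 L_sun


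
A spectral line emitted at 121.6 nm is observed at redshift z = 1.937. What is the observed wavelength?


lam_obs = lam_emit * (1 + z) = 121.6 * (1 + 1.937) = 357.1392

357.1392 nm


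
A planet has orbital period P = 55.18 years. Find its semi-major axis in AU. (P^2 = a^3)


a = P^(2/3) = 55.18^(2/3) = 14.494

14.494 AU


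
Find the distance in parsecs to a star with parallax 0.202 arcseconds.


d = 1/p = 1/0.202 = 4.9505

4.9505 pc


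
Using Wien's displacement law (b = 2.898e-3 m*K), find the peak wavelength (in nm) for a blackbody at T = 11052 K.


lam_max = b / T = 2.898e-3 / 11052 = 2.622e-07 m = 262.215 nm

262.215 nm


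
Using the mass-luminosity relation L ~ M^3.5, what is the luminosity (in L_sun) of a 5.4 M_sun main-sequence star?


L/L_sun = (M/M_sun)^3.5 = 5.4^3.5 = 365.9133

365.9133 L_sun


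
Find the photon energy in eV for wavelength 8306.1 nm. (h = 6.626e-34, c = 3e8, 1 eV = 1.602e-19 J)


E = hc/lambda = 6.626e-34 * 3e8 / 8.306e-06 = 2.393e-20 J = 0.1494 eV

0.1494 eV


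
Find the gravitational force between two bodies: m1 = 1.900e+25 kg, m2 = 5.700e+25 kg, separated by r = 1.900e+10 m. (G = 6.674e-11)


F = G*m1*m2/r^2 = 6.674e-11 * 1.900e+25 * 5.700e+25 / (1.900e+10)^2 = 6.674e-11 * 1.083e+51 / 3.610e+20 = 2.002e+20

2.002e+20 N


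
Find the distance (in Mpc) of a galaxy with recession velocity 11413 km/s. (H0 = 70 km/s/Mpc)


d = v / H0 = 11413 / 70 = 163.0429

163.0429 Mpc


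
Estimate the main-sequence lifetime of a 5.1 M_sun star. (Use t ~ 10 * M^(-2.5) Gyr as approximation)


t = 10 * M^(-2.5) = 10 * 5.1^(-2.5) = 0.1702

0.1702 Gyr


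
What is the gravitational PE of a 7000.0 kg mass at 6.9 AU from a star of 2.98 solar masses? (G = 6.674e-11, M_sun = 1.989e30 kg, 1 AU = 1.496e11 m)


M = 2.98 * 1.989e30 kg = 5.92722e+30 kg; r = 6.9 AU * 1.496e11 m/AU = 1.03224e+12 m. U = -GM*m/r = -(6.674e-11 * 5.92722e+30 * 7000.0) / 1.03224e+12 = -2.683e+12

-2.683e+12 J


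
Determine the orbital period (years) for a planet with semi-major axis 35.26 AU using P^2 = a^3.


P = a^(3/2) = 35.26^1.5 = 209.3743

209.3743 years


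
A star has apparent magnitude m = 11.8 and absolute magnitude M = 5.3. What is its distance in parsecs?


d = 10^((m - M + 5)/5) = 10^((11.8 - 5.3 + 5)/5) = 199.5262

199.5262 pc


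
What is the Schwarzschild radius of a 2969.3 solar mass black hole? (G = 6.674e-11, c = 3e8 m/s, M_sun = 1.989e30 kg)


M = 2969.3 * 1.989e30 kg = 5.9059377e+33 kg. rs = 2GM/c^2 = 2 * 6.674e-11 * 5.9059377e+33 / (3e8)^2 = 8.759e+06

8.759e+06 m


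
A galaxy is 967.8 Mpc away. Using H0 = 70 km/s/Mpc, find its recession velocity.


v = H0 * d = 70 * 967.8 = 67746.0

67746.0 km/s


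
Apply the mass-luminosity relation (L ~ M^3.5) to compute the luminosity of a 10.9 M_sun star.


L/L_sun = (M/M_sun)^3.5 = 10.9^3.5 = 4275.5574

4275.5574 L_sun


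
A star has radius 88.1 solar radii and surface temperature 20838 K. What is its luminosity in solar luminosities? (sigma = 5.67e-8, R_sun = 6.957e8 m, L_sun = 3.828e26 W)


R = 88.1 * 6.957e8 m = 6.129117e+10 m. L = 4*pi*R^2*sigma*T^4 = 4*pi*(6.129117e+10)^2 * 5.67e-8 * 20838^4 = 5.046762661e+32 W. L/L_sun = 5.046762661e+32 / 3.828e26 = 1.318e+06

1.318e+06 L_sun


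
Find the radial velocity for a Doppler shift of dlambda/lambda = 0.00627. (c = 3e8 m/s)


v = (dlambda/lambda) * c = 0.00627 * 3e8 = 1.881e+06

1.881e+06 m/s


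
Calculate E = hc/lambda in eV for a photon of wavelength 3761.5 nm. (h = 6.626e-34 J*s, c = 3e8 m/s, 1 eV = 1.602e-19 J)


E = hc/lambda = 6.626e-34 * 3e8 / 3.762e-06 = 5.285e-20 J = 0.3299 eV

0.3299 eV


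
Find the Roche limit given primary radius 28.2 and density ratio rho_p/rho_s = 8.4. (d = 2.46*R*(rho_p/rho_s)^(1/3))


d_Roche = 2.46 * 28.2 * 8.4^(1/3) = 141.0189

141.0189


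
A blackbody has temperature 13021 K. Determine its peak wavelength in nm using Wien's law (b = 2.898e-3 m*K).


lam_max = b / T = 2.898e-3 / 13021 = 2.226e-07 m = 222.5636 nm

222.5636 nm


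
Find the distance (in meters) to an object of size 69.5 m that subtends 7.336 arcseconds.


D = size / theta_rad, theta_rad = 7.336 * pi/(180*3600) = 3.557e-05, D = 1.954e+06

1.954e+06 m


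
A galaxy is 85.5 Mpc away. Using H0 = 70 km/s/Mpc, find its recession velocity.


v = H0 * d = 70 * 85.5 = 5985.0

5985.0 km/s


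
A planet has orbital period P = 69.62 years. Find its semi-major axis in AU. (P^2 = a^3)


a = P^(2/3) = 69.62^(2/3) = 16.9235

16.9235 AU


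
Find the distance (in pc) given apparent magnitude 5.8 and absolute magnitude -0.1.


d = 10^((m - M + 5)/5) = 10^((5.8 - -0.1 + 5)/5) = 151.3561

151.3561 pc


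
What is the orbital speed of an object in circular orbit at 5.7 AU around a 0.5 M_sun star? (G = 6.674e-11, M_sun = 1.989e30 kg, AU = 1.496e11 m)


v = sqrt(GM/r) = sqrt(6.674e-11 * 9.945e+29 / 8.527e+11) = 8822.5123

8822.5123 m/s


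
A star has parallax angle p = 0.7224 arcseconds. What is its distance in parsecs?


d = 1/p = 1/0.7224 = 1.3843

1.3843 pc


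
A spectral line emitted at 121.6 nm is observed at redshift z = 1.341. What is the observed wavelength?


lam_obs = lam_emit * (1 + z) = 121.6 * (1 + 1.341) = 284.6656

284.6656 nm


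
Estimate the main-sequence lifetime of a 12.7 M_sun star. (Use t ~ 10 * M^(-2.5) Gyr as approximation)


t = 10 * M^(-2.5) = 10 * 12.7^(-2.5) = 0.0174

0.0174 Gyr


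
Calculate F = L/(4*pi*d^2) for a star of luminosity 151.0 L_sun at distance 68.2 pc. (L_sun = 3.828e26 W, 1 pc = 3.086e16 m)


F = L / (4*pi*d^2) = 5.780e+28 / (4*pi*(2.105e+18)^2) = 1.038e-09

1.038e-09 W/m^2


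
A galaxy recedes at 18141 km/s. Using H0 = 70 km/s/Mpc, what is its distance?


d = v / H0 = 18141 / 70 = 259.1571

259.1571 Mpc


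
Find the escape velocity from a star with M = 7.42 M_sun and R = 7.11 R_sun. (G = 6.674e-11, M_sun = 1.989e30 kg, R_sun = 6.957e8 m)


M = 7.42 * 1.989e30 kg = 1.475838e+31 kg; R = 7.11 * 6.957e8 m = 4.946427e+09 m. v_esc = sqrt(2GM/R) = sqrt(2 * 6.674e-11 * 1.475838e+31 / 4.946427e+09) = 631075.9666

631075.9666 m/s


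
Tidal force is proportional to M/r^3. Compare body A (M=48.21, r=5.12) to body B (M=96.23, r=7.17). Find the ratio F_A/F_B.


Ratio = (M1/r1^3) / (M2/r2^3) = (48.21/5.12^3) / (96.23/7.17^3) = 1.3759

1.3759


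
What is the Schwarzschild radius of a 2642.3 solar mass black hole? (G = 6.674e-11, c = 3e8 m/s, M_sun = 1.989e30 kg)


M = 2642.3 * 1.989e30 kg = 5.2555347e+33 kg. rs = 2GM/c^2 = 2 * 6.674e-11 * 5.2555347e+33 / (3e8)^2 = 7.795e+06

7.795e+06 m


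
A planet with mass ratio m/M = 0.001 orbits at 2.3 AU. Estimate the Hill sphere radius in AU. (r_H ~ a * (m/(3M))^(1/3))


r_H = a * (m/3M)^(1/3) = 2.3 * (0.001/3)^(1/3) = 0.1595

0.1595 AU


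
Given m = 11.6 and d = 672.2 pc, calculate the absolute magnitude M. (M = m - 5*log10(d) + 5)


M = m - 5*log10(d) + 5 = 11.6 - 5*log10(672.2) + 5 = 2.4625

2.4625


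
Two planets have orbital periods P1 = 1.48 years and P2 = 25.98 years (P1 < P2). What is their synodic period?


1/P_syn = |1/P1 - 1/P2| = |1/1.48 - 1/25.98| => P_syn = 1.5694

1.5694 years


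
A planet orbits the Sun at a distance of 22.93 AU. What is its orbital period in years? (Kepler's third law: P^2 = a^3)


P = a^(3/2) = 22.93^1.5 = 109.8009

109.8009 years


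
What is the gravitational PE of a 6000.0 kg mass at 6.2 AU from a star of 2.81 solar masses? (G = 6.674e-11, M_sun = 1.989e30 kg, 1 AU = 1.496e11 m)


M = 2.81 * 1.989e30 kg = 5.58909e+30 kg; r = 6.2 AU * 1.496e11 m/AU = 9.2752e+11 m. U = -GM*m/r = -(6.674e-11 * 5.58909e+30 * 6000.0) / 9.2752e+11 = -2.413e+12

-2.413e+12 J


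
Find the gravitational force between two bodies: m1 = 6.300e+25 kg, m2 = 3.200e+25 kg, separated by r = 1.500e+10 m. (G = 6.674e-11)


F = G*m1*m2/r^2 = 6.674e-11 * 6.300e+25 * 3.200e+25 / (1.500e+10)^2 = 6.674e-11 * 2.016e+51 / 2.250e+20 = 5.980e+20

5.980e+20 N


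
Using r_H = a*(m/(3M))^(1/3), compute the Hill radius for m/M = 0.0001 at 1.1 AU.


r_H = a * (m/3M)^(1/3) = 1.1 * (0.0001/3)^(1/3) = 0.0354

0.0354 AU


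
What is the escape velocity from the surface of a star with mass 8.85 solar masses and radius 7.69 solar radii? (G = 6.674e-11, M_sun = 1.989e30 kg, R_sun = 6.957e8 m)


M = 8.85 * 1.989e30 kg = 1.760265e+31 kg; R = 7.69 * 6.957e8 m = 5.349933e+09 m. v_esc = sqrt(2GM/R) = sqrt(2 * 6.674e-11 * 1.760265e+31 / 5.349933e+09) = 662709.1308

662709.1308 m/s


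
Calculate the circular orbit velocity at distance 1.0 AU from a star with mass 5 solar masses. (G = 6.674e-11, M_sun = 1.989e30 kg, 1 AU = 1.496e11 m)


v = sqrt(GM/r) = sqrt(6.674e-11 * 9.945e+30 / 1.496e+11) = 66608.5068

66608.5068 m/s


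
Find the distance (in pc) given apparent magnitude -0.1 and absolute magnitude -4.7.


d = 10^((m - M + 5)/5) = 10^((-0.1 - -4.7 + 5)/5) = 83.1764

83.1764 pc


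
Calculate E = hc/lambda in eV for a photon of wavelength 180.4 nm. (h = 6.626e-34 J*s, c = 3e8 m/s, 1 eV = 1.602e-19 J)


E = hc/lambda = 6.626e-34 * 3e8 / 1.804e-07 = 1.102e-18 J = 6.8782 eV

6.8782 eV


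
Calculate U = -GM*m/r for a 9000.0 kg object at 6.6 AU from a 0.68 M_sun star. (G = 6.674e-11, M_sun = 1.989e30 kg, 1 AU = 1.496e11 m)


M = 0.68 * 1.989e30 kg = 1.35252e+30 kg; r = 6.6 AU * 1.496e11 m/AU = 9.8736e+11 m. U = -GM*m/r = -(6.674e-11 * 1.35252e+30 * 9000.0) / 9.8736e+11 = -8.228e+11

-8.228e+11 J


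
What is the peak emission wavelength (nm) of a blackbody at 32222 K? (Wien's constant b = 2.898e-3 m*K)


lam_max = b / T = 2.898e-3 / 32222 = 8.994e-08 m = 89.9386 nm

89.9386 nm


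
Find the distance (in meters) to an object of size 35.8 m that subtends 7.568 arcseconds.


D = size / theta_rad, theta_rad = 7.568 * pi/(180*3600) = 3.669e-05, D = 975724.1099

975724.1099 m


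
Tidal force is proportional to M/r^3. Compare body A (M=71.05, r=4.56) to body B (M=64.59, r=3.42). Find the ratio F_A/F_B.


Ratio = (M1/r1^3) / (M2/r2^3) = (71.05/4.56^3) / (64.59/3.42^3) = 0.4641

0.4641


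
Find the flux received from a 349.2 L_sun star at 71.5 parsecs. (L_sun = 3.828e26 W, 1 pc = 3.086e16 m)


F = L / (4*pi*d^2) = 1.337e+29 / (4*pi*(2.206e+18)^2) = 2.185e-09

2.185e-09 W/m^2


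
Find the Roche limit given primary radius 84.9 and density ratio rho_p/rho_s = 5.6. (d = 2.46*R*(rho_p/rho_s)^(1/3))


d_Roche = 2.46 * 84.9 * 5.6^(1/3) = 370.8846

370.8846


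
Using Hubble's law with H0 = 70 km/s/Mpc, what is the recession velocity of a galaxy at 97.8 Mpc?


v = H0 * d = 70 * 97.8 = 6846.0

6846.0 km/s


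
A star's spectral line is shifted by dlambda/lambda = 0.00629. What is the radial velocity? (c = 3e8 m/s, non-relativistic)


v = (dlambda/lambda) * c = 0.00629 * 3e8 = 1.887e+06

1.887e+06 m/s


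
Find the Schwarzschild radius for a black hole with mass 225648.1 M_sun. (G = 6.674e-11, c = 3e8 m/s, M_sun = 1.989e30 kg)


M = 225648.1 * 1.989e30 kg = 4.488140709e+35 kg. rs = 2GM/c^2 = 2 * 6.674e-11 * 4.488140709e+35 / (3e8)^2 = 6.656e+08

6.656e+08 m


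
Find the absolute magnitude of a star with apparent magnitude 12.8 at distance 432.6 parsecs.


M = m - 5*log10(d) + 5 = 12.8 - 5*log10(432.6) + 5 = 4.6196

4.6196


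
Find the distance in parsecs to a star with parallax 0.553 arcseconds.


d = 1/p = 1/0.553 = 1.8083

1.8083 pc


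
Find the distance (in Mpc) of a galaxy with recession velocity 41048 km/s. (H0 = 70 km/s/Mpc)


d = v / H0 = 41048 / 70 = 586.4

586.4 Mpc


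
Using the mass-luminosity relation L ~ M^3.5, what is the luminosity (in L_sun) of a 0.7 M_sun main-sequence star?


L/L_sun = (M/M_sun)^3.5 = 0.7^3.5 = 0.287

0.287 L_sun


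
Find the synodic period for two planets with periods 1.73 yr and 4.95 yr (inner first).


1/P_syn = |1/P1 - 1/P2| = |1/1.73 - 1/4.95| => P_syn = 2.6595

2.6595 years


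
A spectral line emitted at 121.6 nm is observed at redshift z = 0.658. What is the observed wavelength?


lam_obs = lam_emit * (1 + z) = 121.6 * (1 + 0.658) = 201.6128

201.6128 nm


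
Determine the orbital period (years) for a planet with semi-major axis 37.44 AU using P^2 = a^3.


P = a^(3/2) = 37.44^1.5 = 229.0887

229.0887 years


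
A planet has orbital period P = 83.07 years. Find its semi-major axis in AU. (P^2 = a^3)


a = P^(2/3) = 83.07^(2/3) = 19.0384

19.0384 AU


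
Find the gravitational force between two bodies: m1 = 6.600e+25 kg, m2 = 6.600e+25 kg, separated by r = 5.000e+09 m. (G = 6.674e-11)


F = G*m1*m2/r^2 = 6.674e-11 * 6.600e+25 * 6.600e+25 / (5.000e+09)^2 = 6.674e-11 * 4.356e+51 / 2.500e+19 = 1.163e+22

1.163e+22 N


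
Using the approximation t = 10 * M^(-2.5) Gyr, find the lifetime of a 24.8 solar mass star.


t = 10 * M^(-2.5) = 10 * 24.8^(-2.5) = 0.0033

0.0033 Gyr


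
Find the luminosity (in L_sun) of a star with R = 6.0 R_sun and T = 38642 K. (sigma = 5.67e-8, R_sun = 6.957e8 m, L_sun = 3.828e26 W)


R = 6.0 * 6.957e8 m = 4.1742e+09 m. L = 4*pi*R^2*sigma*T^4 = 4*pi*(4.1742e+09)^2 * 5.67e-8 * 38642^4 = 2.768074758e+31 W. L/L_sun = 2.768074758e+31 / 3.828e26 = 72311.2528

72311.2528 L_sun


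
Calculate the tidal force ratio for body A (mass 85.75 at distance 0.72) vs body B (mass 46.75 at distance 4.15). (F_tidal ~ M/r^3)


Ratio = (M1/r1^3) / (M2/r2^3) = (85.75/0.72^3) / (46.75/4.15^3) = 351.2362

351.2362


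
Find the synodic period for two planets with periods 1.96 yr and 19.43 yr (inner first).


1/P_syn = |1/P1 - 1/P2| = |1/1.96 - 1/19.43| => P_syn = 2.1799

2.1799 years


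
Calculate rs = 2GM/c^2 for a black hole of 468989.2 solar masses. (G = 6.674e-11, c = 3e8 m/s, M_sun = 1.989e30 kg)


M = 468989.2 * 1.989e30 kg = 9.328195188e+35 kg. rs = 2GM/c^2 = 2 * 6.674e-11 * 9.328195188e+35 / (3e8)^2 = 1.383e+09

1.383e+09 m


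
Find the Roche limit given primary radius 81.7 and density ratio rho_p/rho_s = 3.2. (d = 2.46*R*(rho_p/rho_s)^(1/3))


d_Roche = 2.46 * 81.7 * 3.2^(1/3) = 296.1696

296.1696


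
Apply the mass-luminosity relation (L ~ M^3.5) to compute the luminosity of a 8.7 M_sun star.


L/L_sun = (M/M_sun)^3.5 = 8.7^3.5 = 1942.3048

1942.3048 L_sun


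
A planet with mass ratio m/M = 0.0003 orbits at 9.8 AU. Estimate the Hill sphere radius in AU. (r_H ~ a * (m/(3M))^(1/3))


r_H = a * (m/3M)^(1/3) = 9.8 * (0.0003/3)^(1/3) = 0.4549

0.4549 AU


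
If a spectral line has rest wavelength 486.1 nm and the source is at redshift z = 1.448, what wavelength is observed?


lam_obs = lam_emit * (1 + z) = 486.1 * (1 + 1.448) = 1189.9728

1189.9728 nm


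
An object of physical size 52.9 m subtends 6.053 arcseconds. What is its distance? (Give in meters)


D = size / theta_rad, theta_rad = 6.053 * pi/(180*3600) = 2.935e-05, D = 1.803e+06

1.803e+06 m


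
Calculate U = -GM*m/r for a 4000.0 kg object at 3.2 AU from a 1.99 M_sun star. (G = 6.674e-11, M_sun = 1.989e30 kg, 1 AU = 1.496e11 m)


M = 1.99 * 1.989e30 kg = 3.95811e+30 kg; r = 3.2 AU * 1.496e11 m/AU = 4.7872e+11 m. U = -GM*m/r = -(6.674e-11 * 3.95811e+30 * 4000.0) / 4.7872e+11 = -2.207e+12

-2.207e+12 J


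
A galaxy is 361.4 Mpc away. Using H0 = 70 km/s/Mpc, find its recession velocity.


v = H0 * d = 70 * 361.4 = 25298.0

25298.0 km/s


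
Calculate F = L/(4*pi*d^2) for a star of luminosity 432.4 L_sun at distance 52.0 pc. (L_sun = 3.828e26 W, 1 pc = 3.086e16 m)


F = L / (4*pi*d^2) = 1.655e+29 / (4*pi*(1.605e+18)^2) = 5.115e-09

5.115e-09 W/m^2


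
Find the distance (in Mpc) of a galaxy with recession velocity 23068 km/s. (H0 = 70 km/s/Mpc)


d = v / H0 = 23068 / 70 = 329.5429

329.5429 Mpc


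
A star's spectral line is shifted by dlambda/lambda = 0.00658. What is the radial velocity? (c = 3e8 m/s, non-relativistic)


v = (dlambda/lambda) * c = 0.00658 * 3e8 = 1.974e+06

1.974e+06 m/s


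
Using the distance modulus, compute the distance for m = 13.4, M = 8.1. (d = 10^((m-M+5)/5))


d = 10^((m - M + 5)/5) = 10^((13.4 - 8.1 + 5)/5) = 114.8154

114.8154 pc


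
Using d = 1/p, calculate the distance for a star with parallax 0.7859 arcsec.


d = 1/p = 1/0.7859 = 1.2724

1.2724 pc


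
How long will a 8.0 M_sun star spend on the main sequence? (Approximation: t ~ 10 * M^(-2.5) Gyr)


t = 10 * M^(-2.5) = 10 * 8.0^(-2.5) = 0.0552

0.0552 Gyr


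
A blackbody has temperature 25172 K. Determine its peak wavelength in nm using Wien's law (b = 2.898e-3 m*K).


lam_max = b / T = 2.898e-3 / 25172 = 1.151e-07 m = 115.1279 nm

115.1279 nm


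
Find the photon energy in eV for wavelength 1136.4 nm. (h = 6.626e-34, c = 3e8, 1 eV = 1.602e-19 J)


E = hc/lambda = 6.626e-34 * 3e8 / 1.136e-06 = 1.749e-19 J = 1.0919 eV

1.0919 eV


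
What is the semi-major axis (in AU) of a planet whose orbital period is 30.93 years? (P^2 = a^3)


a = P^(2/3) = 30.93^(2/3) = 9.8534

9.8534 AU


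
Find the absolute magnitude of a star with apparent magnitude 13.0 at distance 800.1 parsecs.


M = m - 5*log10(d) + 5 = 13.0 - 5*log10(800.1) + 5 = 3.4843

3.4843


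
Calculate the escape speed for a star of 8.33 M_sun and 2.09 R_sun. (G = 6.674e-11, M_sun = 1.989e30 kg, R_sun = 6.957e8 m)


M = 8.33 * 1.989e30 kg = 1.656837e+31 kg; R = 2.09 * 6.957e8 m = 1.454013e+09 m. v_esc = sqrt(2GM/R) = sqrt(2 * 6.674e-11 * 1.656837e+31 / 1.454013e+09) = 1.233e+06

1.233e+06 m/s


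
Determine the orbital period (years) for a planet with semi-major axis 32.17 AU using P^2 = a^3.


P = a^(3/2) = 32.17^1.5 = 182.4637

182.4637 years


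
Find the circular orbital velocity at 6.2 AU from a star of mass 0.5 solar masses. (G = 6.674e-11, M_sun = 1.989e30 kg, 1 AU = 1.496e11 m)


v = sqrt(GM/r) = sqrt(6.674e-11 * 9.945e+29 / 9.275e+11) = 8459.2888

8459.2888 m/s


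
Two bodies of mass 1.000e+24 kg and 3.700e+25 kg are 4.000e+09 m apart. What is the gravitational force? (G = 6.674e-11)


F = G*m1*m2/r^2 = 6.674e-11 * 1.000e+24 * 3.700e+25 / (4.000e+09)^2 = 6.674e-11 * 3.700e+49 / 1.600e+19 = 1.543e+20

1.543e+20 N


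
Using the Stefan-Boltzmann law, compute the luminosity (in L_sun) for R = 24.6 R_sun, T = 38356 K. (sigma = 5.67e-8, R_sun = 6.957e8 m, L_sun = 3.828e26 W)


R = 24.6 * 6.957e8 m = 1.711422e+10 m. L = 4*pi*R^2*sigma*T^4 = 4*pi*(1.711422e+10)^2 * 5.67e-8 * 38356^4 = 4.516899042e+32 W. L/L_sun = 4.516899042e+32 / 3.828e26 = 1.180e+06

1.180e+06 L_sun


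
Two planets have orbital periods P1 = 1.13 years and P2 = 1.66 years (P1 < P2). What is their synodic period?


1/P_syn = |1/P1 - 1/P2| = |1/1.13 - 1/1.66| => P_syn = 3.5392

3.5392 years


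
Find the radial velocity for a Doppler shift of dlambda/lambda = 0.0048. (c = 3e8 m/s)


v = (dlambda/lambda) * c = 0.0048 * 3e8 = 1.440e+06

1.440e+06 m/s


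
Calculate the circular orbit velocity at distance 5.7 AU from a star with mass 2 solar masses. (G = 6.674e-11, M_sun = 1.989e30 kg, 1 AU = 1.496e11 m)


v = sqrt(GM/r) = sqrt(6.674e-11 * 3.978e+30 / 8.527e+11) = 17645.0245

17645.0245 m/s


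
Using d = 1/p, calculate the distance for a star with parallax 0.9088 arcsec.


d = 1/p = 1/0.9088 = 1.1004

1.1004 pc


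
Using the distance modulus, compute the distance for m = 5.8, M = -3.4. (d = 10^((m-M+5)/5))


d = 10^((m - M + 5)/5) = 10^((5.8 - -3.4 + 5)/5) = 691.831

691.831 pc


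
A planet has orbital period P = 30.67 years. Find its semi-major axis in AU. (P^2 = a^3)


a = P^(2/3) = 30.67^(2/3) = 9.7981

9.7981 AU


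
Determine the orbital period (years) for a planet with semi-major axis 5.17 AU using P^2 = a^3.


P = a^(3/2) = 5.17^1.5 = 11.7554

11.7554 years


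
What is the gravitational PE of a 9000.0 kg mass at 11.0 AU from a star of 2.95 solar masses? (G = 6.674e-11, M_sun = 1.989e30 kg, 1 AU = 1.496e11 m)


M = 2.95 * 1.989e30 kg = 5.86755e+30 kg; r = 11.0 AU * 1.496e11 m/AU = 1.6456e+12 m. U = -GM*m/r = -(6.674e-11 * 5.86755e+30 * 9000.0) / 1.6456e+12 = -2.142e+12

-2.142e+12 J


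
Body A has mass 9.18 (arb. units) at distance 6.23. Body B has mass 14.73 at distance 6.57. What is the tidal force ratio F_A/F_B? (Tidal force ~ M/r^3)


Ratio = (M1/r1^3) / (M2/r2^3) = (9.18/6.23^3) / (14.73/6.57^3) = 0.7309

0.7309


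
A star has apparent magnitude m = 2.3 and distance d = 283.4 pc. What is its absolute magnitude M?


M = m - 5*log10(d) + 5 = 2.3 - 5*log10(283.4) + 5 = -4.962

-4.962


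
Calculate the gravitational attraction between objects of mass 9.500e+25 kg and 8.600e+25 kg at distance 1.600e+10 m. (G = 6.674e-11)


F = G*m1*m2/r^2 = 6.674e-11 * 9.500e+25 * 8.600e+25 / (1.600e+10)^2 = 6.674e-11 * 8.170e+51 / 2.560e+20 = 2.130e+21

2.130e+21 N


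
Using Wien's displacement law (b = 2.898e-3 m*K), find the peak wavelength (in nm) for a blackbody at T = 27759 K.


lam_max = b / T = 2.898e-3 / 27759 = 1.044e-07 m = 104.3986 nm

104.3986 nm


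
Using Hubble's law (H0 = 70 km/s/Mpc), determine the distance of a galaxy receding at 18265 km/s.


d = v / H0 = 18265 / 70 = 260.9286

260.9286 Mpc


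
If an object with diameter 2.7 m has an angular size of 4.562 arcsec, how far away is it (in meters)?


D = size / theta_rad, theta_rad = 4.562 * pi/(180*3600) = 2.212e-05, D = 122076.9349

122076.9349 m


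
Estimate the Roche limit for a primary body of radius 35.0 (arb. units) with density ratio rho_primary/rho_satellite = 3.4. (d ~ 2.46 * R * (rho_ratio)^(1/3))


d_Roche = 2.46 * 35.0 * 3.4^(1/3) = 129.4681

129.4681


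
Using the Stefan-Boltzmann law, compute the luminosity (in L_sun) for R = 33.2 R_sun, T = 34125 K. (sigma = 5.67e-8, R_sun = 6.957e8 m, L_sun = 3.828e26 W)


R = 33.2 * 6.957e8 m = 2.309724e+10 m. L = 4*pi*R^2*sigma*T^4 = 4*pi*(2.309724e+10)^2 * 5.67e-8 * 34125^4 = 5.154704065e+32 W. L/L_sun = 5.154704065e+32 / 3.828e26 = 1.347e+06

1.347e+06 L_sun


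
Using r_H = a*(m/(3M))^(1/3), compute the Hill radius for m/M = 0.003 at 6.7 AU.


r_H = a * (m/3M)^(1/3) = 6.7 * (0.003/3)^(1/3) = 0.67

0.67 AU


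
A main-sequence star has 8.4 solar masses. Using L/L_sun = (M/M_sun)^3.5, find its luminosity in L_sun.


L/L_sun = (M/M_sun)^3.5 = 8.4^3.5 = 1717.8194

1717.8194 L_sun


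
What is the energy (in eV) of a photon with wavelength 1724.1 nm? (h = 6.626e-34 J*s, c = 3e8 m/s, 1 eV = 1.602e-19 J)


E = hc/lambda = 6.626e-34 * 3e8 / 1.724e-06 = 1.153e-19 J = 0.7197 eV

0.7197 eV


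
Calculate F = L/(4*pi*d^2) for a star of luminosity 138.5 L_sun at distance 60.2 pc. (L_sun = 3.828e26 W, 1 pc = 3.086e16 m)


F = L / (4*pi*d^2) = 5.302e+28 / (4*pi*(1.858e+18)^2) = 1.222e-09

1.222e-09 W/m^2


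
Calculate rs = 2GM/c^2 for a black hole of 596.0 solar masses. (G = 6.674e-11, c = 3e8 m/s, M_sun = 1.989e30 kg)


M = 596.0 * 1.989e30 kg = 1.185444e+33 kg. rs = 2GM/c^2 = 2 * 6.674e-11 * 1.185444e+33 / (3e8)^2 = 1.758e+06

1.758e+06 m


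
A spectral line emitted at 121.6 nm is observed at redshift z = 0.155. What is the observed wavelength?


lam_obs = lam_emit * (1 + z) = 121.6 * (1 + 0.155) = 140.448

140.448 nm


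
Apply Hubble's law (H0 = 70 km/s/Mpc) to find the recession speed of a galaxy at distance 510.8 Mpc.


v = H0 * d = 70 * 510.8 = 35756.0

35756.0 km/s


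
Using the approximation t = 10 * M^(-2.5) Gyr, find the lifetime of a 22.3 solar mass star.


t = 10 * M^(-2.5) = 10 * 22.3^(-2.5) = 0.0043

0.0043 Gyr


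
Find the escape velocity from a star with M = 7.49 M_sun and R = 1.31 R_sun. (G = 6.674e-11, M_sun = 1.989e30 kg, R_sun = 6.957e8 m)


M = 7.49 * 1.989e30 kg = 1.489761e+31 kg; R = 1.31 * 6.957e8 m = 9.11367e+08 m. v_esc = sqrt(2GM/R) = sqrt(2 * 6.674e-11 * 1.489761e+31 / 9.11367e+08) = 1.477e+06

1.477e+06 m/s


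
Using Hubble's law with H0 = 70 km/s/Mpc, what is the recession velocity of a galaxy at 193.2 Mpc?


v = H0 * d = 70 * 193.2 = 13524.0

13524.0 km/s


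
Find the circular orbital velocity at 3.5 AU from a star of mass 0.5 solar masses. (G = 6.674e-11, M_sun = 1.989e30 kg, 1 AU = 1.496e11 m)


v = sqrt(GM/r) = sqrt(6.674e-11 * 9.945e+29 / 5.236e+11) = 11258.8926

11258.8926 m/s


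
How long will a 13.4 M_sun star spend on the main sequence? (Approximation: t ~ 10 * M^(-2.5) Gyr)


t = 10 * M^(-2.5) = 10 * 13.4^(-2.5) = 0.0152

0.0152 Gyr


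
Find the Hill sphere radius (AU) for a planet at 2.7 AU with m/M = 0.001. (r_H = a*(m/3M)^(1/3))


r_H = a * (m/3M)^(1/3) = 2.7 * (0.001/3)^(1/3) = 0.1872

0.1872 AU


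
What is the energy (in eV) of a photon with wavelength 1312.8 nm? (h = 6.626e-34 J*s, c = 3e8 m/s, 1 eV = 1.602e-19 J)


E = hc/lambda = 6.626e-34 * 3e8 / 1.313e-06 = 1.514e-19 J = 0.9452 eV

0.9452 eV


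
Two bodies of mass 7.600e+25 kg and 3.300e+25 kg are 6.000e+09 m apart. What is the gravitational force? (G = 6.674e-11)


F = G*m1*m2/r^2 = 6.674e-11 * 7.600e+25 * 3.300e+25 / (6.000e+09)^2 = 6.674e-11 * 2.508e+51 / 3.600e+19 = 4.650e+21

4.650e+21 N


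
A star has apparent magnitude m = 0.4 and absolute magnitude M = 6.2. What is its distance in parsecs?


d = 10^((m - M + 5)/5) = 10^((0.4 - 6.2 + 5)/5) = 0.6918

0.6918 pc


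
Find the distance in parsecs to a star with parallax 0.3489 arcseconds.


d = 1/p = 1/0.3489 = 2.8662

2.8662 pc


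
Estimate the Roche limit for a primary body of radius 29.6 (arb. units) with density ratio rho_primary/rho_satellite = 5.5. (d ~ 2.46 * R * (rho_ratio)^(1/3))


d_Roche = 2.46 * 29.6 * 5.5^(1/3) = 128.5329

128.5329


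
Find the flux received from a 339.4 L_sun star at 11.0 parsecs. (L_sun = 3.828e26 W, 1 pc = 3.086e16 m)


F = L / (4*pi*d^2) = 1.299e+29 / (4*pi*(3.395e+17)^2) = 8.972e-08

8.972e-08 W/m^2


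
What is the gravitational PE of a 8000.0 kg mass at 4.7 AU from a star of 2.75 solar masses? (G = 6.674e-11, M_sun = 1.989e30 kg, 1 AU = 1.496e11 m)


M = 2.75 * 1.989e30 kg = 5.46975e+30 kg; r = 4.7 AU * 1.496e11 m/AU = 7.0312e+11 m. U = -GM*m/r = -(6.674e-11 * 5.46975e+30 * 8000.0) / 7.0312e+11 = -4.153e+12

-4.153e+12 J


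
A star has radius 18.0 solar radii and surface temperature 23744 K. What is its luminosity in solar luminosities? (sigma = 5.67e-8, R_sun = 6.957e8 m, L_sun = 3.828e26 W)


R = 18.0 * 6.957e8 m = 1.25226e+10 m. L = 4*pi*R^2*sigma*T^4 = 4*pi*(1.25226e+10)^2 * 5.67e-8 * 23744^4 = 3.551382696e+31 W. L/L_sun = 3.551382696e+31 / 3.828e26 = 92773.8426

92773.8426 L_sun


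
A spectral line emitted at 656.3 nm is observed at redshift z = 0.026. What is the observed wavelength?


lam_obs = lam_emit * (1 + z) = 656.3 * (1 + 0.026) = 673.3638

673.3638 nm


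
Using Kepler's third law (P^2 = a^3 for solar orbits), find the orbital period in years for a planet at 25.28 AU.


P = a^(3/2) = 25.28^1.5 = 127.1059

127.1059 years


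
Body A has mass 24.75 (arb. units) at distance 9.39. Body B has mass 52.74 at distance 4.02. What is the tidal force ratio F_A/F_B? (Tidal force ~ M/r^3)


Ratio = (M1/r1^3) / (M2/r2^3) = (24.75/9.39^3) / (52.74/4.02^3) = 0.0368

0.0368


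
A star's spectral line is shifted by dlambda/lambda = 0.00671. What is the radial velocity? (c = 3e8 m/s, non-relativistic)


v = (dlambda/lambda) * c = 0.00671 * 3e8 = 2.013e+06

2.013e+06 m/s


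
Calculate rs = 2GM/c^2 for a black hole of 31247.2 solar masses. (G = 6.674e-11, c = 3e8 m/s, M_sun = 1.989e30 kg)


M = 31247.2 * 1.989e30 kg = 6.21506808e+34 kg. rs = 2GM/c^2 = 2 * 6.674e-11 * 6.21506808e+34 / (3e8)^2 = 9.218e+07

9.218e+07 m


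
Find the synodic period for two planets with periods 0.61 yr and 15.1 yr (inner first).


1/P_syn = |1/P1 - 1/P2| = |1/0.61 - 1/15.1| => P_syn = 0.6357

0.6357 years


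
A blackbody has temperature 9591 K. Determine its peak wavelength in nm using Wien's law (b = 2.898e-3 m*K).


lam_max = b / T = 2.898e-3 / 9591 = 3.022e-07 m = 302.1583 nm

302.1583 nm


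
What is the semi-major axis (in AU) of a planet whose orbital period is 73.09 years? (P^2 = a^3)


a = P^(2/3) = 73.09^(2/3) = 17.4812

17.4812 AU


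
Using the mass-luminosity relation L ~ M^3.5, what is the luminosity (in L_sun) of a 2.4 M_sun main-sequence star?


L/L_sun = (M/M_sun)^3.5 = 2.4^3.5 = 21.416

21.416 L_sun


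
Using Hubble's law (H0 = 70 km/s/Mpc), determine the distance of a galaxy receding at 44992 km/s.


d = v / H0 = 44992 / 70 = 642.7429

642.7429 Mpc


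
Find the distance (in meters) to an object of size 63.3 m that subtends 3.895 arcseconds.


D = size / theta_rad, theta_rad = 3.895 * pi/(180*3600) = 1.888e-05, D = 3.352e+06

3.352e+06 m


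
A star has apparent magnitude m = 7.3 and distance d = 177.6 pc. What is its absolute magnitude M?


M = m - 5*log10(d) + 5 = 7.3 - 5*log10(177.6) + 5 = 1.0528

1.0528


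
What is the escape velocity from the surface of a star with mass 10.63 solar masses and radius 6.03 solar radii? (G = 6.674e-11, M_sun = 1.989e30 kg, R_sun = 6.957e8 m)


M = 10.63 * 1.989e30 kg = 2.114307e+31 kg; R = 6.03 * 6.957e8 m = 4.195071e+09 m. v_esc = sqrt(2GM/R) = sqrt(2 * 6.674e-11 * 2.114307e+31 / 4.195071e+09) = 820205.0994

820205.0994 m/s


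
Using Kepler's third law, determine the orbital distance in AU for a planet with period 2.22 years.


a = P^(2/3) = 2.22^(2/3) = 1.7018

1.7018 AU


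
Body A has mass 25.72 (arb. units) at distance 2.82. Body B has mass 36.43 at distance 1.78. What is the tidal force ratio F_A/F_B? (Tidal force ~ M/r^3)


Ratio = (M1/r1^3) / (M2/r2^3) = (25.72/2.82^3) / (36.43/1.78^3) = 0.1776

0.1776


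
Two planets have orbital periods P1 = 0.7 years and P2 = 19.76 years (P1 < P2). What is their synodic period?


1/P_syn = |1/P1 - 1/P2| = |1/0.7 - 1/19.76| => P_syn = 0.7257

0.7257 years


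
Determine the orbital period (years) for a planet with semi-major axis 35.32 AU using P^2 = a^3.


P = a^(3/2) = 35.32^1.5 = 209.909

209.909 years


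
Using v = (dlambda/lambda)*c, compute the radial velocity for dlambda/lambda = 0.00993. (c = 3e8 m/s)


v = (dlambda/lambda) * c = 0.00993 * 3e8 = 2.979e+06

2.979e+06 m/s


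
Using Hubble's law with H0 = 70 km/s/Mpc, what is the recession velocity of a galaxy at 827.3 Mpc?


v = H0 * d = 70 * 827.3 = 57911.0

57911.0 km/s


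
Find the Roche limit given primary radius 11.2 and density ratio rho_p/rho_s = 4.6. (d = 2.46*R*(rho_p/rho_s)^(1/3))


d_Roche = 2.46 * 11.2 * 4.6^(1/3) = 45.8218

45.8218


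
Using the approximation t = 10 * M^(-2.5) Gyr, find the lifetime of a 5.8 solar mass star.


t = 10 * M^(-2.5) = 10 * 5.8^(-2.5) = 0.1234

0.1234 Gyr


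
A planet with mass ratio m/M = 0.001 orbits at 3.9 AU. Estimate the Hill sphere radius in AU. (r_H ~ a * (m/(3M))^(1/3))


r_H = a * (m/3M)^(1/3) = 3.9 * (0.001/3)^(1/3) = 0.2704

0.2704 AU


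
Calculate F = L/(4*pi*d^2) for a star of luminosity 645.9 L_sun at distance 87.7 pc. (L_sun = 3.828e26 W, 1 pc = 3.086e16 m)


F = L / (4*pi*d^2) = 2.473e+29 / (4*pi*(2.706e+18)^2) = 2.686e-09

2.686e-09 W/m^2


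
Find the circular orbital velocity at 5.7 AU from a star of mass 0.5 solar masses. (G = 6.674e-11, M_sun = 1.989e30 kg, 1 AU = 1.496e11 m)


v = sqrt(GM/r) = sqrt(6.674e-11 * 9.945e+29 / 8.527e+11) = 8822.5123

8822.5123 m/s


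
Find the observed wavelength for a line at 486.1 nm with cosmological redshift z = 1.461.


lam_obs = lam_emit * (1 + z) = 486.1 * (1 + 1.461) = 1196.2921

1196.2921 nm


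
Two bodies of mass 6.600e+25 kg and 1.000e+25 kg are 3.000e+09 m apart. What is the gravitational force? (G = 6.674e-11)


F = G*m1*m2/r^2 = 6.674e-11 * 6.600e+25 * 1.000e+25 / (3.000e+09)^2 = 6.674e-11 * 6.600e+50 / 9.000e+18 = 4.894e+21

4.894e+21 N


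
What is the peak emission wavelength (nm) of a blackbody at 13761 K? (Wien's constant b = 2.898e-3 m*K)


lam_max = b / T = 2.898e-3 / 13761 = 2.106e-07 m = 210.5952 nm

210.5952 nm


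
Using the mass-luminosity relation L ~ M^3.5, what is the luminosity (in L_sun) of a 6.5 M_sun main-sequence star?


L/L_sun = (M/M_sun)^3.5 = 6.5^3.5 = 700.1591

700.1591 L_sun


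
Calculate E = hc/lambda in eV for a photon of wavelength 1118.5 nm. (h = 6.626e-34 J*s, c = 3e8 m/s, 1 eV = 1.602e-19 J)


E = hc/lambda = 6.626e-34 * 3e8 / 1.119e-06 = 1.777e-19 J = 1.1094 eV

1.1094 eV


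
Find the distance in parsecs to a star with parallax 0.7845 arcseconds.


d = 1/p = 1/0.7845 = 1.2747

1.2747 pc


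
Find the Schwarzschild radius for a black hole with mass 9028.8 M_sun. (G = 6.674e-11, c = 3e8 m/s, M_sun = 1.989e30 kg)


M = 9028.8 * 1.989e30 kg = 1.79582832e+34 kg. rs = 2GM/c^2 = 2 * 6.674e-11 * 1.79582832e+34 / (3e8)^2 = 2.663e+07

2.663e+07 m


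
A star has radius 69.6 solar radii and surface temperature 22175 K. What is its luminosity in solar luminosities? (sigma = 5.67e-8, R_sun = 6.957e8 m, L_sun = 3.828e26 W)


R = 69.6 * 6.957e8 m = 4.842072e+10 m. L = 4*pi*R^2*sigma*T^4 = 4*pi*(4.842072e+10)^2 * 5.67e-8 * 22175^4 = 4.039335467e+32 W. L/L_sun = 4.039335467e+32 / 3.828e26 = 1.055e+06

1.055e+06 L_sun


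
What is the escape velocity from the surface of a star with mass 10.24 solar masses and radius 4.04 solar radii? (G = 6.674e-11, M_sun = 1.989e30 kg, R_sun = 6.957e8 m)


M = 10.24 * 1.989e30 kg = 2.036736e+31 kg; R = 4.04 * 6.957e8 m = 2.810628e+09 m. v_esc = sqrt(2GM/R) = sqrt(2 * 6.674e-11 * 2.036736e+31 / 2.810628e+09) = 983498.6874

983498.6874 m/s


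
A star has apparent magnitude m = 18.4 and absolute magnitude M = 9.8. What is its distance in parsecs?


d = 10^((m - M + 5)/5) = 10^((18.4 - 9.8 + 5)/5) = 524.8075

524.8075 pc


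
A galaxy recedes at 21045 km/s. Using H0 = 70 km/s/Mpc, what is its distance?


d = v / H0 = 21045 / 70 = 300.6429

300.6429 Mpc


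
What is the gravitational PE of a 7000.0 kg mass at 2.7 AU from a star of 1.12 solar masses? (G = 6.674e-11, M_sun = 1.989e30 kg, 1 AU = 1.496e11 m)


M = 1.12 * 1.989e30 kg = 2.22768e+30 kg; r = 2.7 AU * 1.496e11 m/AU = 4.0392e+11 m. U = -GM*m/r = -(6.674e-11 * 2.22768e+30 * 7000.0) / 4.0392e+11 = -2.577e+12

-2.577e+12 J


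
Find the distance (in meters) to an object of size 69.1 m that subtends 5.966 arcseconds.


D = size / theta_rad, theta_rad = 5.966 * pi/(180*3600) = 2.892e-05, D = 2.389e+06

2.389e+06 m


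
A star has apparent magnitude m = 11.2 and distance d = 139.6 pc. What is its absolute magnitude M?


M = m - 5*log10(d) + 5 = 11.2 - 5*log10(139.6) + 5 = 5.4756

5.4756


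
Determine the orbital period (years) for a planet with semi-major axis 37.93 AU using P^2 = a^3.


P = a^(3/2) = 37.93^1.5 = 233.6008

233.6008 years


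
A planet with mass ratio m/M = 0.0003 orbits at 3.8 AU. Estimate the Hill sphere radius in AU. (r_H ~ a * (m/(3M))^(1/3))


r_H = a * (m/3M)^(1/3) = 3.8 * (0.0003/3)^(1/3) = 0.1764

0.1764 AU


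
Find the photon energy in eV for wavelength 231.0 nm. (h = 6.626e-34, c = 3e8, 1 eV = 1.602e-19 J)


E = hc/lambda = 6.626e-34 * 3e8 / 2.310e-07 = 8.605e-19 J = 5.3715 eV

5.3715 eV


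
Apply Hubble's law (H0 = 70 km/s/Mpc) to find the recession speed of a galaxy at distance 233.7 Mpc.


v = H0 * d = 70 * 233.7 = 16359.0

16359.0 km/s


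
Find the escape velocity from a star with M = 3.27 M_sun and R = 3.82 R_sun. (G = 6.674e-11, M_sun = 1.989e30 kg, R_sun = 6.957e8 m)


M = 3.27 * 1.989e30 kg = 6.50403e+30 kg; R = 3.82 * 6.957e8 m = 2.657574e+09 m. v_esc = sqrt(2GM/R) = sqrt(2 * 6.674e-11 * 6.50403e+30 / 2.657574e+09) = 571553.2304

571553.2304 m/s


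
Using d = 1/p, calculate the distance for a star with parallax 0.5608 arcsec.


d = 1/p = 1/0.5608 = 1.7832

1.7832 pc


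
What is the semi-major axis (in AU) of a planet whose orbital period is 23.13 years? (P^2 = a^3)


a = P^(2/3) = 23.13^(2/3) = 8.118

8.118 AU


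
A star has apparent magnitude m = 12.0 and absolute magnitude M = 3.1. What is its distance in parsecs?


d = 10^((m - M + 5)/5) = 10^((12.0 - 3.1 + 5)/5) = 602.5596

602.5596 pc


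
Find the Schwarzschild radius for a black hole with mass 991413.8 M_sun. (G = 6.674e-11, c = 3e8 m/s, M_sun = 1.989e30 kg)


M = 991413.8 * 1.989e30 kg = 1.971922048e+36 kg. rs = 2GM/c^2 = 2 * 6.674e-11 * 1.971922048e+36 / (3e8)^2 = 2.925e+09

2.925e+09 m


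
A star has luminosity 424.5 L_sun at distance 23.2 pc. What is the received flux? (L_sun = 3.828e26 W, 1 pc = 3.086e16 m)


F = L / (4*pi*d^2) = 1.625e+29 / (4*pi*(7.160e+17)^2) = 2.523e-08

2.523e-08 W/m^2


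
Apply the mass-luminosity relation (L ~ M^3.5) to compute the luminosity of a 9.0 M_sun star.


L/L_sun = (M/M_sun)^3.5 = 9.0^3.5 = 2187.0

2187.0 L_sun


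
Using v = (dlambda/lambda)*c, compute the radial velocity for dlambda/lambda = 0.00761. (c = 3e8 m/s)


v = (dlambda/lambda) * c = 0.00761 * 3e8 = 2.283e+06

2.283e+06 m/s


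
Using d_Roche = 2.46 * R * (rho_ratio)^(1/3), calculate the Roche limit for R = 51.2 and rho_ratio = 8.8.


d_Roche = 2.46 * 51.2 * 8.8^(1/3) = 260.0355

260.0355


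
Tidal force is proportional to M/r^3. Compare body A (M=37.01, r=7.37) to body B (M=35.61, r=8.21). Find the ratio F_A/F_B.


Ratio = (M1/r1^3) / (M2/r2^3) = (37.01/7.37^3) / (35.61/8.21^3) = 1.4367

1.4367


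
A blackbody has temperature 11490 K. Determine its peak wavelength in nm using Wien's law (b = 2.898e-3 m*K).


lam_max = b / T = 2.898e-3 / 11490 = 2.522e-07 m = 252.2193 nm

252.2193 nm


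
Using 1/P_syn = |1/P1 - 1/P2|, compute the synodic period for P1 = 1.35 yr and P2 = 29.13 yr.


1/P_syn = |1/P1 - 1/P2| = |1/1.35 - 1/29.13| => P_syn = 1.4156

1.4156 years


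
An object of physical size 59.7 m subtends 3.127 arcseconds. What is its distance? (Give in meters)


D = size / theta_rad, theta_rad = 3.127 * pi/(180*3600) = 1.516e-05, D = 3.938e+06

3.938e+06 m


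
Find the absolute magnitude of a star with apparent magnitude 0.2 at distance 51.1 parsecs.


M = m - 5*log10(d) + 5 = 0.2 - 5*log10(51.1) + 5 = -3.3421

-3.3421


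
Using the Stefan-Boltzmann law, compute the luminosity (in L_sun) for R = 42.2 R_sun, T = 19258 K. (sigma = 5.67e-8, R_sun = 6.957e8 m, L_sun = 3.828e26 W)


R = 42.2 * 6.957e8 m = 2.935854e+10 m. L = 4*pi*R^2*sigma*T^4 = 4*pi*(2.935854e+10)^2 * 5.67e-8 * 19258^4 = 8.4470791e+31 W. L/L_sun = 8.4470791e+31 / 3.828e26 = 220665.5982

220665.5982 L_sun
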